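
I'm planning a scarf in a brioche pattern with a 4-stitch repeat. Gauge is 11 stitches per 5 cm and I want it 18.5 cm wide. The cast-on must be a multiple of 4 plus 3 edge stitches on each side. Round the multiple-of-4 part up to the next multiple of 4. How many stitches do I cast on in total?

42 stitches.

11 / 5 = 2.2 sts per cm.
18.5 × 2.2 = 40.70 sts.
Less 6 edge sts → 34.70 for the repeat.
Next multiple of 4: 36.
Add back 6 edge sts → 42.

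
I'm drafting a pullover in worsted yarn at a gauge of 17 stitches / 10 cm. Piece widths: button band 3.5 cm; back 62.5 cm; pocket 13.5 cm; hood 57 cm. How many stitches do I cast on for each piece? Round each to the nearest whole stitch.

button band 6; back 106; pocket 23; hood 97.

Rate = 17/10 = 1.7 sts per cm.
button band: 3.5 × 1.7 = 5.95 → 6.
back: 62.5 × 1.7 = 106.25 → 106.
pocket: 13.5 × 1.7 = 22.95 → 23.
hood: 57 × 1.7 = 96.90 → 97.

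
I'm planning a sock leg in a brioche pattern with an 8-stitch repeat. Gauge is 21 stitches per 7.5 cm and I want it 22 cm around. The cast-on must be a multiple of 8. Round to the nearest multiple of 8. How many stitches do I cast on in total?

Cast on 64 stitches.

21 / 7.5 = 2.8 sts per cm.
22 × 2.8 = 61.60 sts.
Nearest multiple of 8: 64.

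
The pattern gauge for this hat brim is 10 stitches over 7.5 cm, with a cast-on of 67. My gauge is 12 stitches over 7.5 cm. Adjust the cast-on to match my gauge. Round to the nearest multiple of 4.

Scale factor = 12 / 10 = 1.200.
67 × 12 / 10 = 80.40 sts.
→ 80 sts.

Cast on 80 stitches.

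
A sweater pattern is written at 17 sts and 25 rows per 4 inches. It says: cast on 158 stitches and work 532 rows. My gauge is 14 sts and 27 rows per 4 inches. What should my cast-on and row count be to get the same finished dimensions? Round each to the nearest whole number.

Stitches: 158 × 14/17 = 130.12 → 130.
Rows: 532 × 27/25 = 574.56 → 575.

Cast on 130 stitches; work 575 rows.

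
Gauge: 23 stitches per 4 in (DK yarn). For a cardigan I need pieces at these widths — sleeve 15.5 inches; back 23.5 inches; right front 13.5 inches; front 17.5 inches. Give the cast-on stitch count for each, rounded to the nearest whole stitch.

sleeve 89; back 135; right front 78; front 101.

Rate = 23/4 = 5.75 sts per in.
sleeve: 15.5 × 5.75 = 89.12 → 89.
back: 23.5 × 5.75 = 135.12 → 135.
right front: 13.5 × 5.75 = 77.62 → 78.
front: 17.5 × 5.75 = 100.62 → 101.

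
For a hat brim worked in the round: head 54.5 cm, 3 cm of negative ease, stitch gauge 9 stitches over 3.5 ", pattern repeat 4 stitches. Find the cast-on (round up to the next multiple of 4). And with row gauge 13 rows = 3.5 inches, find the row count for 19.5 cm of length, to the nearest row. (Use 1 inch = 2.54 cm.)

Finished = 54.5 − 3 = 51.5 cm.
51.5 cm × 1/2.54 = 20.28 inches.
9/3.5 = 2.571 sts per in; 20.28 × 2.571 = 52.14 sts.
Next multiple of 4 → 56.
19.5 cm = 7.68 inches; × 3.714 = 28.52 → 29 rows.

Cast on 56 stitches; work 29 rows.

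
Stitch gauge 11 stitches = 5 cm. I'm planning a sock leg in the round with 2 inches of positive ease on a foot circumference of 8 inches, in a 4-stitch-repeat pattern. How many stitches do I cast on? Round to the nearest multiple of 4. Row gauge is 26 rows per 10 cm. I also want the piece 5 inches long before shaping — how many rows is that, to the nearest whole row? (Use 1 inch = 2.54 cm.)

Finished = 8 + 2 = 10 inches.
10 inches × 2.54 = 25.40 cm.
11/5 = 2.2 sts per cm; 25.40 × 2.2 = 55.88 sts.
Nearest multiple of 4 → 56.
5 inches = 12.70 cm; × 2.6 = 33.02 → 33 rows.

Cast on 56 stitches; work 33 rows.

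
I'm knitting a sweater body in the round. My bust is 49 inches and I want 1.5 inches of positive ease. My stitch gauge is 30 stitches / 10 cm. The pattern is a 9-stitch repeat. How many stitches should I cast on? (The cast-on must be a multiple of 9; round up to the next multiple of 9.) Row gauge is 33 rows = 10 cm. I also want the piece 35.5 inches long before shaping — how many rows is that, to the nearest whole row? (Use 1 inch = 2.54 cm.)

Finished = 49 + 1.5 = 50.5 inches.
50.5 inches × 2.54 = 128.27 cm.
30/10 = 3 sts per cm; 128.27 × 3 = 384.81 sts.
Next multiple of 9 → 387.
35.5 inches = 90.17 cm; × 3.3 = 297.56 → 298 rows.

Cast on 387 stitches; work 298 rows.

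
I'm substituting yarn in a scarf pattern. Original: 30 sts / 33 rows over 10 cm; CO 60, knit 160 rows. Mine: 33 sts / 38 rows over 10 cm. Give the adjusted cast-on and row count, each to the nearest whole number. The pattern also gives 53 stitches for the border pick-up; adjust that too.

Stitches: 60 × 33/30 = 66.00 → 66.
Rows: 160 × 38/33 = 184.24 → 184.
border pick-up: 53 × 33/30 = 58.30 → 58.

Cast on 66 stitches; work 184 rows; border pick-up 58 stitches.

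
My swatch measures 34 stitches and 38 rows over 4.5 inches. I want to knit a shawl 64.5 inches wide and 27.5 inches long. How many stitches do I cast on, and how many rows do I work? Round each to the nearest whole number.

Cast on 487 stitches and work 232 rows.

Stitch gauge = 34/4.5 = 7.556 sts/in; 64.5 × 7.556 = 487.33 → 487 sts.
Row gauge = 38/4.5 = 8.444 rows/in; 27.5 × 8.444 = 232.22 → 232 rows.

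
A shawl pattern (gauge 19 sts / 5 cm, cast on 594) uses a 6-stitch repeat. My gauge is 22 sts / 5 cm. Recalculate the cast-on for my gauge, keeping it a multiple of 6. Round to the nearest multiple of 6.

690 stitches.

594 × 22 / 19 = 687.79.
Nearest multiple of 6: 690.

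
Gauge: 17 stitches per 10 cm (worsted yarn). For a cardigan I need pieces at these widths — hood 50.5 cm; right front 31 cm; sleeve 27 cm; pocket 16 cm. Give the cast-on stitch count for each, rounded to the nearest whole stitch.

hood 86; right front 53; sleeve 46; pocket 27.

Rate = 17/10 = 1.7 sts per cm.
hood: 50.5 × 1.7 = 85.85 → 86.
right front: 31 × 1.7 = 52.70 → 53.
sleeve: 27 × 1.7 = 45.90 → 46.
pocket: 16 × 1.7 = 27.20 → 27.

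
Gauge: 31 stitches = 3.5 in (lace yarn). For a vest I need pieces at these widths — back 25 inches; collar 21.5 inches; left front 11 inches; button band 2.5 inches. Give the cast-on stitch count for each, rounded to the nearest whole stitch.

back 221; collar 190; left front 97; button band 22.

Rate = 31/3.5 = 8.857 sts per in.
back: 25 × 8.857 = 221.43 → 221.
collar: 21.5 × 8.857 = 190.43 → 190.
left front: 11 × 8.857 = 97.43 → 97.
button band: 2.5 × 8.857 = 22.14 → 22.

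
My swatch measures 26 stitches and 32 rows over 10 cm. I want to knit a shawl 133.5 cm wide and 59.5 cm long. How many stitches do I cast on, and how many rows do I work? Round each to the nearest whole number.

Cast on 347 stitches and work 190 rows.

Stitch gauge = 26/10 = 2.6 sts/cm; 133.5 × 2.6 = 347.10 → 347 sts.
Row gauge = 32/10 = 3.2 rows/cm; 59.5 × 3.2 = 190.40 → 190 rows.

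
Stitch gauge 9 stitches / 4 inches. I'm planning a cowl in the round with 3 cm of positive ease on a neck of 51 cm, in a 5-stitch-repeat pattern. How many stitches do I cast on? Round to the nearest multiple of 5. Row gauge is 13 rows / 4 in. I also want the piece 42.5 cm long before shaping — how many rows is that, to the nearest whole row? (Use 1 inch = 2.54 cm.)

Finished = 51 + 3 = 54 cm.
54 cm × 1/2.54 = 21.26 inches.
9/4 = 2.25 sts per in; 21.26 × 2.25 = 47.83 sts.
Nearest multiple of 5 → 50.
42.5 cm = 16.73 inches; × 3.25 = 54.38 → 54 rows.

Cast on 50 stitches; work 54 rows.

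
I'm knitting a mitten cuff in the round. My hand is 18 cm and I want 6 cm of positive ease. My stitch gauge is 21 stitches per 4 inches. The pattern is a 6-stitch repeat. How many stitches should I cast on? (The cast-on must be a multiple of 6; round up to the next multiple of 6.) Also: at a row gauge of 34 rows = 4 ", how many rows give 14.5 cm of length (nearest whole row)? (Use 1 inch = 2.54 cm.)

Cast on 54 stitches; work 49 rows.

Finished = 18 + 6 = 24 cm.
24 cm × 1/2.54 = 9.45 inches.
21/4 = 5.25 sts per in; 9.45 × 5.25 = 49.61 sts.
Next multiple of 6 → 54.
14.5 cm = 5.71 inches; × 8.5 = 48.52 → 49 rows.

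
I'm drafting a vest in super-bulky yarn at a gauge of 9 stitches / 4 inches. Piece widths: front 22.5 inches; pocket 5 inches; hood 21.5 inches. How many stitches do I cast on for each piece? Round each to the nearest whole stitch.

front 51; pocket 11; hood 48.

Rate = 9/4 = 2.25 sts per in.
front: 22.5 × 2.25 = 50.62 → 51.
pocket: 5 × 2.25 = 11.25 → 11.
hood: 21.5 × 2.25 = 48.38 → 48.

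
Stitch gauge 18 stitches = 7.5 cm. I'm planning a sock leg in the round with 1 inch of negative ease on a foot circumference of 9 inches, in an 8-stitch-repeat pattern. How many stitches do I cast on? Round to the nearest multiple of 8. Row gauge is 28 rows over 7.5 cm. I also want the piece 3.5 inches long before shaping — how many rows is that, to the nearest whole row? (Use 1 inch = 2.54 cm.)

Finished = 9 − 1 = 8 inches.
8 inches × 2.54 = 20.32 cm.
18/7.5 = 2.4 sts per cm; 20.32 × 2.4 = 48.77 sts.
Nearest multiple of 8 → 48.
3.5 inches = 8.89 cm; × 3.733 = 33.19 → 33 rows.

Cast on 48 stitches; work 33 rows.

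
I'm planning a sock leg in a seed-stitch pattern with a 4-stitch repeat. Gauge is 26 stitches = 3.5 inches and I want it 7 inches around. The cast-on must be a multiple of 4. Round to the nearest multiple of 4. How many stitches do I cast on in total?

52 stitches.

26 / 3.5 = 7.429 sts per inch.
7 × 7.429 = 52.00 sts.
Nearest multiple of 4: 52.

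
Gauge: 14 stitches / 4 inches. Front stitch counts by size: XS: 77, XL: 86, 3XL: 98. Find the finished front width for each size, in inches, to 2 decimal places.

XS 22.00 inches; XL 24.57 inches; 3XL 28.00 inches.

14/4 = 3.5 sts per in.
XS: 77 / 3.5 = 22.000 → 22.00 in.
XL: 86 / 3.5 = 24.571 → 24.57 in.
3XL: 98 / 3.5 = 28.000 → 28.00 in.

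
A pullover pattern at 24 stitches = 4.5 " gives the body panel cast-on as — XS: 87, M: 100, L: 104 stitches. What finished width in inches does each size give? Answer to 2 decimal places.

24/4.5 = 5.333 sts per in.
XS: 87 / 5.333 = 16.312 → 16.31 in.
M: 100 / 5.333 = 18.750 → 18.75 in.
L: 104 / 5.333 = 19.500 → 19.50 in.

XS 16.31 inches; M 18.75 inches; L 19.50 inches.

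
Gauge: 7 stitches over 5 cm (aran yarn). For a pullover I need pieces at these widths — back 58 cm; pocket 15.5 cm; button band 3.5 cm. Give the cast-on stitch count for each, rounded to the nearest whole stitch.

Rate = 7/5 = 1.4 sts per cm.
back: 58 × 1.4 = 81.20 → 81.
pocket: 15.5 × 1.4 = 21.70 → 22.
button band: 3.5 × 1.4 = 4.90 → 5.

back 81; pocket 22; button band 5.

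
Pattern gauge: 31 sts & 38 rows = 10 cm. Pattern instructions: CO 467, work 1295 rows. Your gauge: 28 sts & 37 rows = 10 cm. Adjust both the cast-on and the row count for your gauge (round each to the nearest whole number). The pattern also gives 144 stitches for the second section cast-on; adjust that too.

Stitches: 467 × 28/31 = 421.81 → 422.
Rows: 1295 × 37/38 = 1260.92 → 1261.
second section cast-on: 144 × 28/31 = 130.06 → 130.

Cast on 422 stitches; work 1261 rows; second section cast-on 130 stitches.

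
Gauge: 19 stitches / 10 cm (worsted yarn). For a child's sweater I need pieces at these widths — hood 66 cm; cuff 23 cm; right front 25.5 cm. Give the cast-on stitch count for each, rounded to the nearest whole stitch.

Rate = 19/10 = 1.9 sts per cm.
hood: 66 × 1.9 = 125.40 → 125.
cuff: 23 × 1.9 = 43.70 → 44.
right front: 25.5 × 1.9 = 48.45 → 48.

hood 125; cuff 44; right front 48.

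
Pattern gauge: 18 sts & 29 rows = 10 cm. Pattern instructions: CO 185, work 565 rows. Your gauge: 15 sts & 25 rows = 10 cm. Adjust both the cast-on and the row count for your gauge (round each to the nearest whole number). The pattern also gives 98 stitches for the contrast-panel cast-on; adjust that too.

Cast on 154 stitches; work 487 rows; contrast-panel cast-on 82 stitches.

Stitches: 185 × 15/18 = 154.17 → 154.
Rows: 565 × 25/29 = 487.07 → 487.
contrast-panel cast-on: 98 × 15/18 = 81.67 → 82.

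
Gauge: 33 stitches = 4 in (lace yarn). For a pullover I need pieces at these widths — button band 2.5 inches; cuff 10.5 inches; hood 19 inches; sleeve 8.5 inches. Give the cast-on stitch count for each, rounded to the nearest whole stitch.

button band 21; cuff 87; hood 157; sleeve 70.

Rate = 33/4 = 8.25 sts per in.
button band: 2.5 × 8.25 = 20.62 → 21.
cuff: 10.5 × 8.25 = 86.62 → 87.
hood: 19 × 8.25 = 156.75 → 157.
sleeve: 8.5 × 8.25 = 70.12 → 70.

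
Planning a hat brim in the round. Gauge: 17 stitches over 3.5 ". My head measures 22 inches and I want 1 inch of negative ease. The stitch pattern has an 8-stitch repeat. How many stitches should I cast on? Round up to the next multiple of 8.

Finished = 22 − 1 = 21 inches.
17 / 3.5 = 4.857 sts/in.
21 × 4.857 = 102.00 sts.
Next multiple of 8: 104.

104 stitches.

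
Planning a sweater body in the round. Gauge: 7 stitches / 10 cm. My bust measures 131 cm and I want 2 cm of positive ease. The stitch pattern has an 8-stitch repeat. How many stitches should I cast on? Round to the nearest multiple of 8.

Finished = 131 + 2 = 133 cm.
7 / 10 = 0.7 sts/cm.
133 × 0.7 = 93.10 sts.
Nearest multiple of 8: 96.

Cast on 96 stitches.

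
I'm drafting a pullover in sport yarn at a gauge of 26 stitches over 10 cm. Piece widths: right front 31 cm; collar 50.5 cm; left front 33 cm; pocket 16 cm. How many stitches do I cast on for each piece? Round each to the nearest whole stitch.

right front 81; collar 131; left front 86; pocket 42.

Rate = 26/10 = 2.6 sts per cm.
right front: 31 × 2.6 = 80.60 → 81.
collar: 50.5 × 2.6 = 131.30 → 131.
left front: 33 × 2.6 = 85.80 → 86.
pocket: 16 × 2.6 = 41.60 → 42.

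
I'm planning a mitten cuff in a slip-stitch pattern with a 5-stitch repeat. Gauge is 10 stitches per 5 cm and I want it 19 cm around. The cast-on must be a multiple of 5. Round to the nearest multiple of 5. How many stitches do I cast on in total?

40 stitches.

10 / 5 = 2 sts per cm.
19 × 2 = 38.00 sts.
Nearest multiple of 5: 40.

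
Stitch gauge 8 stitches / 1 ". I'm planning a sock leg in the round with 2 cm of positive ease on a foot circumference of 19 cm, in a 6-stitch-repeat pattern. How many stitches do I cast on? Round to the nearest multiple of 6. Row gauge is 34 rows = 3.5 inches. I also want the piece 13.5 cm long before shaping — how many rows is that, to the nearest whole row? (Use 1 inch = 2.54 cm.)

Cast on 66 stitches; work 52 rows.

Finished = 19 + 2 = 21 cm.
21 cm × 1/2.54 = 8.27 inches.
8/1 = 8 sts per in; 8.27 × 8 = 66.14 sts.
Nearest multiple of 6 → 66.
13.5 cm = 5.31 inches; × 9.714 = 51.63 → 52 rows.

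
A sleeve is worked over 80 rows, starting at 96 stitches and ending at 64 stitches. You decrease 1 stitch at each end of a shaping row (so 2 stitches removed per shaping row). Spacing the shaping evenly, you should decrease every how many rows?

Stitches to remove: |64 − 96| = 32.
Shaping rows needed: 32 / 2 = 16.
80 rows / 16 = every 5 rows.

Decrease every 5th row.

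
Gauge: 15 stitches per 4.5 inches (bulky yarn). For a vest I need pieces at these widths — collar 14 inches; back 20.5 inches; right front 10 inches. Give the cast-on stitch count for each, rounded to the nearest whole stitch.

collar 47; back 68; right front 33.

Rate = 15/4.5 = 3.333 sts per in.
collar: 14 × 3.333 = 46.67 → 47.
back: 20.5 × 3.333 = 68.33 → 68.
right front: 10 × 3.333 = 33.33 → 33.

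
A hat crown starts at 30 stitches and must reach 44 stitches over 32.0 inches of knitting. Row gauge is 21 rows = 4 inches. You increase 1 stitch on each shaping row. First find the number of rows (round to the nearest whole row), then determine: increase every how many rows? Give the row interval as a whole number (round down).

Rows = 32.0 × 5.25 = 168.0 → 168 rows.
Stitches to add: 14 → 14 shaping rows (at 1 st each).
168 / 14 = 12.00 → every 12 rows.

Increase every 12th row.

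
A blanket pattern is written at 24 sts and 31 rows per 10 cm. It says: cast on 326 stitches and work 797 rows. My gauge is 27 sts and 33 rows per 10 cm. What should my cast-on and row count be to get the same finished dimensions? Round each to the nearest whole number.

Stitches: 326 × 27/24 = 366.75 → 367.
Rows: 797 × 33/31 = 848.42 → 848.

Cast on 367 stitches; work 848 rows.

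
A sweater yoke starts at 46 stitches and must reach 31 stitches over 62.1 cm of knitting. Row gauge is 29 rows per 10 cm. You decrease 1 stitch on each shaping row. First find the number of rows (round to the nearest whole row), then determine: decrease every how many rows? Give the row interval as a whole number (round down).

Rows = 62.1 × 2.9 = 180.1 → 180 rows.
Stitches to remove: 15 → 15 shaping rows (at 1 st each).
180 / 15 = 12.00 → every 12 rows.

Decrease every 12th row.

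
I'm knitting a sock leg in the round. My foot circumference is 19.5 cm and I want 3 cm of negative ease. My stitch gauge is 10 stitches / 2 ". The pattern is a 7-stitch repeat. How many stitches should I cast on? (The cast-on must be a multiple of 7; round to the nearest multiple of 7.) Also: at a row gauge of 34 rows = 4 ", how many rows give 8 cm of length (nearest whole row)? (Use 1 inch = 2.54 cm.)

Finished = 19.5 − 3 = 16.5 cm.
16.5 cm × 1/2.54 = 6.50 inches.
10/2 = 5 sts per in; 6.50 × 5 = 32.48 sts.
Nearest multiple of 7 → 35.
8 cm = 3.15 inches; × 8.5 = 26.77 → 27 rows.

Cast on 35 stitches; work 27 rows.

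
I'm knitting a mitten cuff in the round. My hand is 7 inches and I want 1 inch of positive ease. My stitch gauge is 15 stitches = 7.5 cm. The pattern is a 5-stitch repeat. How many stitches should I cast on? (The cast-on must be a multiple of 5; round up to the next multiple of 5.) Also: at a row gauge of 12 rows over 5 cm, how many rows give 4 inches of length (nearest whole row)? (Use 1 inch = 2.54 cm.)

Cast on 45 stitches; work 24 rows.

Finished = 7 + 1 = 8 inches.
8 inches × 2.54 = 20.32 cm.
15/7.5 = 2 sts per cm; 20.32 × 2 = 40.64 sts.
Next multiple of 5 → 45.
4 inches = 10.16 cm; × 2.4 = 24.38 → 24 rows.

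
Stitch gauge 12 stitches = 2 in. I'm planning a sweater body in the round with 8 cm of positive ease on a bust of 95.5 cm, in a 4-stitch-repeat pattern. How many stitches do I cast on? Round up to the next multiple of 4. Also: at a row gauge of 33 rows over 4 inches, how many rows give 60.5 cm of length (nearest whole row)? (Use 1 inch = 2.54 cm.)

Finished = 95.5 + 8 = 103.5 cm.
103.5 cm × 1/2.54 = 40.75 inches.
12/2 = 6 sts per in; 40.75 × 6 = 244.49 sts.
Next multiple of 4 → 248.
60.5 cm = 23.82 inches; × 8.25 = 196.51 → 197 rows.

Cast on 248 stitches; work 197 rows.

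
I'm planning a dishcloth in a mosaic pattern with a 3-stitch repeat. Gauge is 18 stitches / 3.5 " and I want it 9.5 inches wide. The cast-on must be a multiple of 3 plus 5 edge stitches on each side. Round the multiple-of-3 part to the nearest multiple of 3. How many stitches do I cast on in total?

18 / 3.5 = 5.143 sts per inch.
9.5 × 5.143 = 48.86 sts.
Less 10 edge sts → 38.86 for the repeat.
Nearest multiple of 3: 39.
Add back 10 edge sts → 49.

Cast on 49 stitches.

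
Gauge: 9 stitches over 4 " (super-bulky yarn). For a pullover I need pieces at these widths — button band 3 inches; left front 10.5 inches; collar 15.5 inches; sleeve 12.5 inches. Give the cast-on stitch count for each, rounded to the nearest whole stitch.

Rate = 9/4 = 2.25 sts per in.
button band: 3 × 2.25 = 6.75 → 7.
left front: 10.5 × 2.25 = 23.62 → 24.
collar: 15.5 × 2.25 = 34.88 → 35.
sleeve: 12.5 × 2.25 = 28.12 → 28.

button band 7; left front 24; collar 35; sleeve 28.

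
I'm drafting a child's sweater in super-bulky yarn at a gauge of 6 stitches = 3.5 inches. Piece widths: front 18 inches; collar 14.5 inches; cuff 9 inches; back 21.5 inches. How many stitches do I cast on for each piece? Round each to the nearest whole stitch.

Rate = 6/3.5 = 1.714 sts per in.
front: 18 × 1.714 = 30.86 → 31.
collar: 14.5 × 1.714 = 24.86 → 25.
cuff: 9 × 1.714 = 15.43 → 15.
back: 21.5 × 1.714 = 36.86 → 37.

front 31; collar 25; cuff 15; back 37.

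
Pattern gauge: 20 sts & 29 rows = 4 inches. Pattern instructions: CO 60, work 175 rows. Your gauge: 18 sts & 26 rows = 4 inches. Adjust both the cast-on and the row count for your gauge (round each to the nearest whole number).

Cast on 54 stitches; work 157 rows.

Stitches: 60 × 18/20 = 54.00 → 54.
Rows: 175 × 26/29 = 156.90 → 157.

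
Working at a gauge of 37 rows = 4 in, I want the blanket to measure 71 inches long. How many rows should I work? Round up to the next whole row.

37 rows / 4 in = 9.25 rows per inch.
71 × 9.25 = 656.75 rows.
Round up → 657.

Knit 657 rows.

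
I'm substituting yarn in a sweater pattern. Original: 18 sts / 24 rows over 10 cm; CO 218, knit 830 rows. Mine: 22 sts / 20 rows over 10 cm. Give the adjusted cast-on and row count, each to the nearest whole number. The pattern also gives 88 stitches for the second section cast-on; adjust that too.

Cast on 266 stitches; work 692 rows; second section cast-on 108 stitches.

Stitches: 218 × 22/18 = 266.44 → 266.
Rows: 830 × 20/24 = 691.67 → 692.
second section cast-on: 88 × 22/18 = 107.56 → 108.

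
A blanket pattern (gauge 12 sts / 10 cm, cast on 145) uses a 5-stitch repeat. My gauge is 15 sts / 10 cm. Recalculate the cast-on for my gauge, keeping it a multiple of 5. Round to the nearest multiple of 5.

145 × 15 / 12 = 181.25.
Nearest multiple of 5: 180.

Cast on 180 stitches.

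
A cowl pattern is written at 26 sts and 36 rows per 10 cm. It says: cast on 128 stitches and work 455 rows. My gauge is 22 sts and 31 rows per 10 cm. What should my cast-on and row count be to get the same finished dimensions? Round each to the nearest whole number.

Cast on 108 stitches; work 392 rows.

Stitches: 128 × 22/26 = 108.31 → 108.
Rows: 455 × 31/36 = 391.81 → 392.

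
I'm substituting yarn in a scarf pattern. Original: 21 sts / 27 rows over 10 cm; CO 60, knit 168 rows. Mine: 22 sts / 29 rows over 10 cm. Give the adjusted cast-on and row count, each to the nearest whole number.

Stitches: 60 × 22/21 = 62.86 → 63.
Rows: 168 × 29/27 = 180.44 → 180.

Cast on 63 stitches; work 180 rows.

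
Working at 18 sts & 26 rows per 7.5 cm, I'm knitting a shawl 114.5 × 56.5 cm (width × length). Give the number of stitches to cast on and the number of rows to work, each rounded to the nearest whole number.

Cast on 275 stitches and work 196 rows.

Stitch gauge = 18/7.5 = 2.4 sts/cm; 114.5 × 2.4 = 274.80 → 275 sts.
Row gauge = 26/7.5 = 3.467 rows/cm; 56.5 × 3.467 = 195.87 → 196 rows.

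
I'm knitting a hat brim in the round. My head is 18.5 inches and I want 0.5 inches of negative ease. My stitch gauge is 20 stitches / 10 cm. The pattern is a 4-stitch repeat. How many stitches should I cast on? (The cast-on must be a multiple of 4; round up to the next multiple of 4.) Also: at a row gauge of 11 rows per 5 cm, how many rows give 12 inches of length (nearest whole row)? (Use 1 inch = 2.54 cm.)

Cast on 92 stitches; work 67 rows.

Finished = 18.5 − 0.5 = 18 inches.
18 inches × 2.54 = 45.72 cm.
20/10 = 2 sts per cm; 45.72 × 2 = 91.44 sts.
Next multiple of 4 → 92.
12 inches = 30.48 cm; × 2.2 = 67.06 → 67 rows.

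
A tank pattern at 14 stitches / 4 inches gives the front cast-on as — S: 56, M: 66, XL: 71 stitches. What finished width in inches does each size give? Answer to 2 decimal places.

14/4 = 3.5 sts per in.
S: 56 / 3.5 = 16.000 → 16.00 in.
M: 66 / 3.5 = 18.857 → 18.86 in.
XL: 71 / 3.5 = 20.286 → 20.29 in.

S 16.00 inches; M 18.86 inches; XL 20.29 inches.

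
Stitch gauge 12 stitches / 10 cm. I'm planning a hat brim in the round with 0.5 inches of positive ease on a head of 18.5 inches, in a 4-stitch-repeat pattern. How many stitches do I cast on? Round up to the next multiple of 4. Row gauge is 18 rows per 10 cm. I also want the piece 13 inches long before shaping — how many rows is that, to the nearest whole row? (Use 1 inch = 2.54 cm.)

Finished = 18.5 + 0.5 = 19 inches.
19 inches × 2.54 = 48.26 cm.
12/10 = 1.2 sts per cm; 48.26 × 1.2 = 57.91 sts.
Next multiple of 4 → 60.
13 inches = 33.02 cm; × 1.8 = 59.44 → 59 rows.

Cast on 60 stitches; work 59 rows.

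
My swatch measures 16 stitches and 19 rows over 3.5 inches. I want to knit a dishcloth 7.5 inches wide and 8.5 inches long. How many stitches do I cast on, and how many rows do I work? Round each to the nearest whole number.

Stitch gauge = 16/3.5 = 4.571 sts/in; 7.5 × 4.571 = 34.29 → 34 sts.
Row gauge = 19/3.5 = 5.429 rows/in; 8.5 × 5.429 = 46.14 → 46 rows.

Cast on 34 stitches and work 46 rows.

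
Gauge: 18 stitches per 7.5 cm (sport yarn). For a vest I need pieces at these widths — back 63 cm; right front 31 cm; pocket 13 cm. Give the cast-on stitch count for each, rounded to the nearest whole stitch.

back 151; right front 74; pocket 31.

Rate = 18/7.5 = 2.4 sts per cm.
back: 63 × 2.4 = 151.20 → 151.
right front: 31 × 2.4 = 74.40 → 74.
pocket: 13 × 2.4 = 31.20 → 31.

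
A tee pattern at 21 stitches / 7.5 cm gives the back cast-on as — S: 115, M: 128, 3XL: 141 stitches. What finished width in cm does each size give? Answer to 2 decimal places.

21/7.5 = 2.8 sts per cm.
S: 115 / 2.8 = 41.071 → 41.07 cm.
M: 128 / 2.8 = 45.714 → 45.71 cm.
3XL: 141 / 2.8 = 50.357 → 50.36 cm.

S 41.07 cm; M 45.71 cm; 3XL 50.36 cm.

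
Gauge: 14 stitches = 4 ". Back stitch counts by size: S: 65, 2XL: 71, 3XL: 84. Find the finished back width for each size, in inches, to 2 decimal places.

S 18.57 inches; 2XL 20.29 inches; 3XL 24.00 inches.

14/4 = 3.5 sts per in.
S: 65 / 3.5 = 18.571 → 18.57 in.
2XL: 71 / 3.5 = 20.286 → 20.29 in.
3XL: 84 / 3.5 = 24.000 → 24.00 in.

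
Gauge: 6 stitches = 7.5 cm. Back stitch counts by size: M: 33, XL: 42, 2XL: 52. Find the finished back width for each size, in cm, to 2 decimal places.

6/7.5 = 0.8 sts per cm.
M: 33 / 0.8 = 41.250 → 41.25 cm.
XL: 42 / 0.8 = 52.500 → 52.50 cm.
2XL: 52 / 0.8 = 65.000 → 65.00 cm.

M 41.25 cm; XL 52.50 cm; 2XL 65.00 cm.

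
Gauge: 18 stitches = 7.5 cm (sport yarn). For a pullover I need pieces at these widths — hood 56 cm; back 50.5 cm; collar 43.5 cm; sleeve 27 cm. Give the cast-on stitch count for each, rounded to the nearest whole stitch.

Rate = 18/7.5 = 2.4 sts per cm.
hood: 56 × 2.4 = 134.40 → 134.
back: 50.5 × 2.4 = 121.20 → 121.
collar: 43.5 × 2.4 = 104.40 → 104.
sleeve: 27 × 2.4 = 64.80 → 65.

hood 134; back 121; collar 104; sleeve 65.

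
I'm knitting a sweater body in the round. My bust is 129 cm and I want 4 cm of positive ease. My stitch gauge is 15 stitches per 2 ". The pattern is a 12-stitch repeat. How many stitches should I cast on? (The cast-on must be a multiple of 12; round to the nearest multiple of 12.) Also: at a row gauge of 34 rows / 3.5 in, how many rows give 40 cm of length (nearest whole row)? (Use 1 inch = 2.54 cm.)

Cast on 396 stitches; work 153 rows.

Finished = 129 + 4 = 133 cm.
133 cm × 1/2.54 = 52.36 inches.
15/2 = 7.5 sts per in; 52.36 × 7.5 = 392.72 sts.
Nearest multiple of 12 → 396.
40 cm = 15.75 inches; × 9.714 = 152.98 → 153 rows.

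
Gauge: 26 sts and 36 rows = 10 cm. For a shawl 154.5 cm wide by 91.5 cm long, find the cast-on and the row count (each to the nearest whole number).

Cast on 402 stitches and work 329 rows.

Stitch gauge = 26/10 = 2.6 sts/cm; 154.5 × 2.6 = 401.70 → 402 sts.
Row gauge = 36/10 = 3.6 rows/cm; 91.5 × 3.6 = 329.40 → 329 rows.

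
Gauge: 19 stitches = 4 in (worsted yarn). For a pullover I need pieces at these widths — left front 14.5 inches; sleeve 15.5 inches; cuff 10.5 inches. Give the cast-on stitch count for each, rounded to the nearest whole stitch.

left front 69; sleeve 74; cuff 50.

Rate = 19/4 = 4.75 sts per in.
left front: 14.5 × 4.75 = 68.88 → 69.
sleeve: 15.5 × 4.75 = 73.62 → 74.
cuff: 10.5 × 4.75 = 49.88 → 50.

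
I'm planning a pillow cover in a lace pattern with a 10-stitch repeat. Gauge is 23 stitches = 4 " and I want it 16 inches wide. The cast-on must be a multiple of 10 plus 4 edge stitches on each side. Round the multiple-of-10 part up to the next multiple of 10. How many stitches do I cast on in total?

23 / 4 = 5.75 sts per inch.
16 × 5.75 = 92.00 sts.
Less 8 edge sts → 84.00 for the repeat.
Next multiple of 10: 90.
Add back 8 edge sts → 98.

98 stitches.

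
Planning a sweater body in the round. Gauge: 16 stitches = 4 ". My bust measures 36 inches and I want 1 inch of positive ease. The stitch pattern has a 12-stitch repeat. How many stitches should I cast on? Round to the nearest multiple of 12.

Finished = 36 + 1 = 37 inches.
16 / 4 = 4 sts/in.
37 × 4 = 148.00 sts.
Nearest multiple of 12: 144.

144 stitches.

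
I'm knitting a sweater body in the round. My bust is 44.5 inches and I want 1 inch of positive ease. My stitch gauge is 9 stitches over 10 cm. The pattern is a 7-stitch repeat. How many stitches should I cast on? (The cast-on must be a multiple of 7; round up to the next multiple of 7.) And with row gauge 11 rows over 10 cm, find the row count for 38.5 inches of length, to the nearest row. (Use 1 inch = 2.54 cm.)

Cast on 105 stitches; work 108 rows.

Finished = 44.5 + 1 = 45.5 inches.
45.5 inches × 2.54 = 115.57 cm.
9/10 = 0.9 sts per cm; 115.57 × 0.9 = 104.01 sts.
Next multiple of 7 → 105.
38.5 inches = 97.79 cm; × 1.1 = 107.57 → 108 rows.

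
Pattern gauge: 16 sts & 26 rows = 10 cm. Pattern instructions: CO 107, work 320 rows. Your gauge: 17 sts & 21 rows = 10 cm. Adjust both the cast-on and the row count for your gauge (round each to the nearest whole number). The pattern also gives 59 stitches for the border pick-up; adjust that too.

Cast on 114 stitches; work 258 rows; border pick-up 63 stitches.

Stitches: 107 × 17/16 = 113.69 → 114.
Rows: 320 × 21/26 = 258.46 → 258.
border pick-up: 59 × 17/16 = 62.69 → 63.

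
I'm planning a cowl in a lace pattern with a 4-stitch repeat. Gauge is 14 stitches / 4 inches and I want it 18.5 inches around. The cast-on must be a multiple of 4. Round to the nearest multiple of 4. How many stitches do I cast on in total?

14 / 4 = 3.5 sts per inch.
18.5 × 3.5 = 64.75 sts.
Nearest multiple of 4: 64.

Cast on 64 stitches.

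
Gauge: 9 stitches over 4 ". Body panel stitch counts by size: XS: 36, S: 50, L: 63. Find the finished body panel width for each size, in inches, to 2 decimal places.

XS 16.00 inches; S 22.22 inches; L 28.00 inches.

9/4 = 2.25 sts per in.
XS: 36 / 2.25 = 16.000 → 16.00 in.
S: 50 / 2.25 = 22.222 → 22.22 in.
L: 63 / 2.25 = 28.000 → 28.00 in.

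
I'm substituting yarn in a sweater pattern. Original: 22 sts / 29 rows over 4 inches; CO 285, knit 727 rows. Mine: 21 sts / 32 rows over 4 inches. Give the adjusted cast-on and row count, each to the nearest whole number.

Cast on 272 stitches; work 802 rows.

Stitches: 285 × 21/22 = 272.05 → 272.
Rows: 727 × 32/29 = 802.21 → 802.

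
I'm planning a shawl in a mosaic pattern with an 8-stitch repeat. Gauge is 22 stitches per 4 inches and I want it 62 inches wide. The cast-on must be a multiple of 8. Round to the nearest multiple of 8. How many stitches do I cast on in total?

22 / 4 = 5.5 sts per inch.
62 × 5.5 = 341.00 sts.
Nearest multiple of 8: 344.

Cast on 344 stitches.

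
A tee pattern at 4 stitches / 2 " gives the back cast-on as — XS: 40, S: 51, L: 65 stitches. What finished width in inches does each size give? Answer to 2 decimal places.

XS 20.00 inches; S 25.50 inches; L 32.50 inches.

4/2 = 2 sts per in.
XS: 40 / 2 = 20.000 → 20.00 in.
S: 51 / 2 = 25.500 → 25.50 in.
L: 65 / 2 = 32.500 → 32.50 in.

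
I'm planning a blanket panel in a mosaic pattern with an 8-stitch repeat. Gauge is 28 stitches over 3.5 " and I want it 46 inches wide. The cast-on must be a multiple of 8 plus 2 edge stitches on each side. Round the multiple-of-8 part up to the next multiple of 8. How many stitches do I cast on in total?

Cast on 372 stitches.

28 / 3.5 = 8 sts per inch.
46 × 8 = 368.00 sts.
Less 4 edge sts → 364.00 for the repeat.
Next multiple of 8: 368.
Add back 4 edge sts → 372.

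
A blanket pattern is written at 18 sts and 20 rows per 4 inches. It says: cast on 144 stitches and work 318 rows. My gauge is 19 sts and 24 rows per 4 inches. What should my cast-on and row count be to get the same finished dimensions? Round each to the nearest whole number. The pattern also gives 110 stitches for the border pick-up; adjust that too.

Cast on 152 stitches; work 382 rows; border pick-up 116 stitches.

Stitches: 144 × 19/18 = 152.00 → 152.
Rows: 318 × 24/20 = 381.60 → 382.
border pick-up: 110 × 19/18 = 116.11 → 116.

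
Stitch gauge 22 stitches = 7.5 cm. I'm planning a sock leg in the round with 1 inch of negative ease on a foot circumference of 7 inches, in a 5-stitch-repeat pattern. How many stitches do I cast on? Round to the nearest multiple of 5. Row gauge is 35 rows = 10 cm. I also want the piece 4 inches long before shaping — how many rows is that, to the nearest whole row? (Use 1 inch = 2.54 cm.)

Finished = 7 − 1 = 6 inches.
6 inches × 2.54 = 15.24 cm.
22/7.5 = 2.933 sts per cm; 15.24 × 2.933 = 44.70 sts.
Nearest multiple of 5 → 45.
4 inches = 10.16 cm; × 3.5 = 35.56 → 36 rows.

Cast on 45 stitches; work 36 rows.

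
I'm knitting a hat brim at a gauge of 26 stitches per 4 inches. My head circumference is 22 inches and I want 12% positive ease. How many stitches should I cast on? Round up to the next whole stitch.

Finished = 22 × 1.12 = 24.64 in.
26 / 4 = 6.5 sts per inch.
24.64 × 6.5 = 160.16 sts.
→ 161 sts.

CO 161 sts.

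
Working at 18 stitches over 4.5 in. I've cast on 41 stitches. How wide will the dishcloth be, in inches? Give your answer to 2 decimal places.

10.25 inches.

18 stitches / 4.5 inch = 4 stitches per inch.
41 / 4 = 10.250 inches.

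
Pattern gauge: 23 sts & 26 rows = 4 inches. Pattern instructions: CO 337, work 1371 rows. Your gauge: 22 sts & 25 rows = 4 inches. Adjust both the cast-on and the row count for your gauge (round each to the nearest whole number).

Cast on 322 stitches; work 1318 rows.

Stitches: 337 × 22/23 = 322.35 → 322.
Rows: 1371 × 25/26 = 1318.27 → 1318.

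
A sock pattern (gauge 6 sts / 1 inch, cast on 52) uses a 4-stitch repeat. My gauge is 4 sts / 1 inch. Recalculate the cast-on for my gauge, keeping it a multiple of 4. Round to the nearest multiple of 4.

36 stitches.

52 × 4 / 6 = 34.67.
Nearest multiple of 4: 36.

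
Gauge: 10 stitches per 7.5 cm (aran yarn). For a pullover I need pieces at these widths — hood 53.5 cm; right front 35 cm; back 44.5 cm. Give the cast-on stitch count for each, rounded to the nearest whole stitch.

Rate = 10/7.5 = 1.333 sts per cm.
hood: 53.5 × 1.333 = 71.33 → 71.
right front: 35 × 1.333 = 46.67 → 47.
back: 44.5 × 1.333 = 59.33 → 59.

hood 71; right front 47; back 59.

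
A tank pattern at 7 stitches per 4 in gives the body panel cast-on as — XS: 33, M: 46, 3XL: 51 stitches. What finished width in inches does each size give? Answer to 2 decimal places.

XS 18.86 inches; M 26.29 inches; 3XL 29.14 inches.

7/4 = 1.75 sts per in.
XS: 33 / 1.75 = 18.857 → 18.86 in.
M: 46 / 1.75 = 26.286 → 26.29 in.
3XL: 51 / 1.75 = 29.143 → 29.14 in.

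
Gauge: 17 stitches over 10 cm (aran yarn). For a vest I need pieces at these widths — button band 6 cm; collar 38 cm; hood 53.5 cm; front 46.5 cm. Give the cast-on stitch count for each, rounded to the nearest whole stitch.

Rate = 17/10 = 1.7 sts per cm.
button band: 6 × 1.7 = 10.20 → 10.
collar: 38 × 1.7 = 64.60 → 65.
hood: 53.5 × 1.7 = 90.95 → 91.
front: 46.5 × 1.7 = 79.05 → 79.

button band 10; collar 65; hood 91; front 79.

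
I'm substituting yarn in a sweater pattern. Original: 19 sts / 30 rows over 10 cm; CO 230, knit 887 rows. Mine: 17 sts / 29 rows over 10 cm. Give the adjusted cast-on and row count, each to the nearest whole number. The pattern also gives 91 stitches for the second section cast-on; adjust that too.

Stitches: 230 × 17/19 = 205.79 → 206.
Rows: 887 × 29/30 = 857.43 → 857.
second section cast-on: 91 × 17/19 = 81.42 → 81.

Cast on 206 stitches; work 857 rows; second section cast-on 81 stitches.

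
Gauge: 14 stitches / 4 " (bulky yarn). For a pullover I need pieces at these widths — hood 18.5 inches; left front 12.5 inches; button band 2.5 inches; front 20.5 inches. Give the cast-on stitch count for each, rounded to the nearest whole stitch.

hood 65; left front 44; button band 9; front 72.

Rate = 14/4 = 3.5 sts per in.
hood: 18.5 × 3.5 = 64.75 → 65.
left front: 12.5 × 3.5 = 43.75 → 44.
button band: 2.5 × 3.5 = 8.75 → 9.
front: 20.5 × 3.5 = 71.75 → 72.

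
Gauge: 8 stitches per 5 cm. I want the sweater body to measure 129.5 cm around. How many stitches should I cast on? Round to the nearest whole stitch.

8 stitches / 5 cm = 1.6 stitches per cm.
129.5 × 1.6 = 207.20 stitches.
Round to nearest → 207.

207 stitches.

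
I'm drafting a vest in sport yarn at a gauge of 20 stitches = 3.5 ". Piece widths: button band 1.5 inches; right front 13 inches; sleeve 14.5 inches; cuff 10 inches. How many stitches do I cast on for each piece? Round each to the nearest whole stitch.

button band 9; right front 74; sleeve 83; cuff 57.

Rate = 20/3.5 = 5.714 sts per in.
button band: 1.5 × 5.714 = 8.57 → 9.
right front: 13 × 5.714 = 74.29 → 74.
sleeve: 14.5 × 5.714 = 82.86 → 83.
cuff: 10 × 5.714 = 57.14 → 57.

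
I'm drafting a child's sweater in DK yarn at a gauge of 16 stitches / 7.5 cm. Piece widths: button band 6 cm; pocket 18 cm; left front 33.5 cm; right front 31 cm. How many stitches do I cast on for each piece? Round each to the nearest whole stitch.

button band 13; pocket 38; left front 71; right front 66.

Rate = 16/7.5 = 2.133 sts per cm.
button band: 6 × 2.133 = 12.80 → 13.
pocket: 18 × 2.133 = 38.40 → 38.
left front: 33.5 × 2.133 = 71.47 → 71.
right front: 31 × 2.133 = 66.13 → 66.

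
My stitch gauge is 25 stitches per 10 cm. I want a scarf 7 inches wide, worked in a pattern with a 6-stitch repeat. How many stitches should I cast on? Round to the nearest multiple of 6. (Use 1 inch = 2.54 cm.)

42 stitches.

7 in = 7 × 2.54 = 17.78 cm.
25 / 10 = 2.5 sts/cm.
17.78 × 2.5 = 44.45 sts.
→ 42.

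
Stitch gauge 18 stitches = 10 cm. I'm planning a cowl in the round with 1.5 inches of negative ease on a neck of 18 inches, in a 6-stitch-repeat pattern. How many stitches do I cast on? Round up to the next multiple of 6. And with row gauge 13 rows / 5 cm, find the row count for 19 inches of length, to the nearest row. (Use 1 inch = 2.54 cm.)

Cast on 78 stitches; work 125 rows.

Finished = 18 − 1.5 = 16.5 inches.
16.5 inches × 2.54 = 41.91 cm.
18/10 = 1.8 sts per cm; 41.91 × 1.8 = 75.44 sts.
Next multiple of 6 → 78.
19 inches = 48.26 cm; × 2.6 = 125.48 → 125 rows.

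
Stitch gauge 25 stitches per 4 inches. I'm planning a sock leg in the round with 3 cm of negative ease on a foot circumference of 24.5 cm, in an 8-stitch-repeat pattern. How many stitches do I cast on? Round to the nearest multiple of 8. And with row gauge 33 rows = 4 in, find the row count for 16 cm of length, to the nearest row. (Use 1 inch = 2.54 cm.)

Finished = 24.5 − 3 = 21.5 cm.
21.5 cm × 1/2.54 = 8.46 inches.
25/4 = 6.25 sts per in; 8.46 × 6.25 = 52.90 sts.
Nearest multiple of 8 → 56.
16 cm = 6.30 inches; × 8.25 = 51.97 → 52 rows.

Cast on 56 stitches; work 52 rows.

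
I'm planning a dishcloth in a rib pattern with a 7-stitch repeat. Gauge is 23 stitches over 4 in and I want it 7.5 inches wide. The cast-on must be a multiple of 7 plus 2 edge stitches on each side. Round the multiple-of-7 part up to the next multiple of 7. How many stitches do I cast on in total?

23 / 4 = 5.75 sts per inch.
7.5 × 5.75 = 43.12 sts.
Less 4 edge sts → 39.12 for the repeat.
Next multiple of 7: 42.
Add back 4 edge sts → 46.

CO 46 sts.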